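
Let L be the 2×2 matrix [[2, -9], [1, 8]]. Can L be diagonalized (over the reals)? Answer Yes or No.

No

Characteristic polynomial: p(r) = r^2 - 10r + 25 = (r - 5)^2.
r = 5 has algebraic multiplicity 2; rank(L − 5I) = 1, so geometric multiplicity = 1.
Geometric multiplicity < algebraic multiplicity, so L is not diagonalizable.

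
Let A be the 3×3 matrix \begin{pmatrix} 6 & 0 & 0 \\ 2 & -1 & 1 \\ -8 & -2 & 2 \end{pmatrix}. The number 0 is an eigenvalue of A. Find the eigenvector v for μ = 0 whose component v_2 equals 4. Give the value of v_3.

A = [[6, 0, 0], [2, -1, 1], [-8, -2, 2]].
Solving (A)v = 0 gives the eigenspace spanned by (0, 4, 4).
With v_2 = 4, v = (0, 4, 4), so v_3 = 4.

4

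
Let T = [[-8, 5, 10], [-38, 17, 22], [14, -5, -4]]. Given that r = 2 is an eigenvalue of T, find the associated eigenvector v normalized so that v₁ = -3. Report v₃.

3

T − 2I = [[-10, 5, 10], [-38, 15, 22], [14, -5, -6]].
Solving (T − 2I)v = 0 gives the eigenspace spanned by (-3, -12, 3).
With v₁ = -3, v = (-3, -12, 3), so v₃ = 3.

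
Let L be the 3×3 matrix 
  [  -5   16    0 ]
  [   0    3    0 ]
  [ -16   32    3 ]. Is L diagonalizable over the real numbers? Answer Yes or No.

Yes

Characteristic polynomial: p(r) = r^3 - r^2 - 21r + 45 = (r - 3)^2(r + 5).
r = 3 has algebraic multiplicity 2; rank(L − 3I) = 1, so geometric multiplicity = 2.
Every eigenvalue has geometric = algebraic multiplicity, so L is diagonalizable.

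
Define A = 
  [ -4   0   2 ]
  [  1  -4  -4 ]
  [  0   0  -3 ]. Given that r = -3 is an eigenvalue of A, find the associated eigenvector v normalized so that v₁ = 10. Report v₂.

-10

A + 3I = [[-1, 0, 2], [1, -1, -4], [0, 0, 0]].
Solving (A + 3I)v = 0 gives the eigenspace spanned by (10, -10, 5).
With v₁ = 10, v = (10, -10, 5), so v₂ = -10.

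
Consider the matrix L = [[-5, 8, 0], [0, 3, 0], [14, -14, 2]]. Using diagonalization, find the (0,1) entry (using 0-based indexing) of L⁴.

Characteristic polynomial: μ^3 - 19μ + 30 = (μ - 3)(μ - 2)(μ + 5), so the eigenvalues are -5, 2, 3.
μ=-5: eigenvector (1, 0, -2).
μ=3: eigenvector (1, 1, 0).
μ=2: eigenvector (0, 0, 1).
P = [[1, 1, 0], [0, 1, 0], [-2, 0, 1]], D = diag(-5, 3, 2), P⁻¹ = [[1, -1, 0], [0, 1, 0], [2, -2, 1]].
L⁴ = P·diag(625, 81, 16)·P⁻¹ = [[625, -544, 0], [0, 81, 0], [-1218, 1218, 16]].
The requested entry is -544.

-544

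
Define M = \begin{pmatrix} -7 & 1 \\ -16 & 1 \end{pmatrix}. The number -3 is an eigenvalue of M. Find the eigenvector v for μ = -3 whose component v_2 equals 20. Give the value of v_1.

M + 3I = [[-4, 1], [-16, 4]].
Solving (M + 3I)v = 0 gives the eigenspace spanned by (5, 20).
With v_2 = 20, v = (5, 20), so v_1 = 5.

5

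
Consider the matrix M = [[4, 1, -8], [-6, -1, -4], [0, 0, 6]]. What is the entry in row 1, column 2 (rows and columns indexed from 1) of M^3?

Characteristic polynomial: λ^3 - 9λ^2 + 20λ - 12 = (λ - 6)(λ - 2)(λ - 1), so the eigenvalues are 1, 2, 6.
λ=2: eigenvector (1, -2, 0).
λ=1: eigenvector (-1, 3, 0).
λ=6: eigenvector (-3, 2, 1).
P = [[1, -1, -3], [-2, 3, 2], [0, 0, 1]], D = diag(2, 1, 6), P⁻¹ = [[3, 1, 7], [2, 1, 4], [0, 0, 1]].
M³ = P·diag(8, 1, 216)·P⁻¹ = [[22, 7, -596], [-42, -13, 332], [0, 0, 216]].
The requested entry is 7.

7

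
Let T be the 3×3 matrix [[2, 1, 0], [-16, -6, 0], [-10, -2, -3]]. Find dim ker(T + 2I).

1

T + 2I = [[4, 1, 0], [-16, -4, 0], [-10, -2, -1]].
This matrix has rank 2, so its null space has dimension 3 − 2 = 1.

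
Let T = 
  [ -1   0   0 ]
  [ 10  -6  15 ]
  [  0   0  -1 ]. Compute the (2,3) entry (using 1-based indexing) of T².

Characteristic polynomial: s^3 + 8s^2 + 13s + 6 = (s + 1)^2(s + 6), so the eigenvalues are -6, -1, -1.
s=-1: eigenvector (1, 2, 0).
s=-6: eigenvector (0, 1, 0).
s=-1: eigenvector (0, 3, 1).
P = [[1, 0, 0], [2, 1, 3], [0, 0, 1]], D = diag(-1, -6, -1), P⁻¹ = [[1, 0, 0], [-2, 1, -3], [0, 0, 1]].
T² = P·diag(1, 36, 1)·P⁻¹ = [[1, 0, 0], [-70, 36, -105], [0, 0, 1]].
The requested entry is -105.

-105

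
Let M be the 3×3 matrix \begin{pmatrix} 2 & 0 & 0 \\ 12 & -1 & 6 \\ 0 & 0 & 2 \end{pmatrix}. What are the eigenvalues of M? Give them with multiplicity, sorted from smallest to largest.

-1, 2, 2

Characteristic polynomial: p(t) = t^3 - 3t^2 + 4 = (t - 2)^2(t + 1).
Roots (with multiplicity): -1, 2, 2.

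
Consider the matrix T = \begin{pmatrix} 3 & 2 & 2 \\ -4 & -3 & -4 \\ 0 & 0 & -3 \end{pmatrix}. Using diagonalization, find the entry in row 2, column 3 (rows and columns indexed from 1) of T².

16

Characteristic polynomial: s^3 + 3s^2 - s - 3 = (s - 1)(s + 1)(s + 3), so the eigenvalues are -3, -1, 1.
s=-1: eigenvector (-1, 2, 0).
s=1: eigenvector (-1, 1, 0).
s=-3: eigenvector (-1, 2, 1).
P = [[-1, -1, -1], [2, 1, 2], [0, 0, 1]], D = diag(-1, 1, -3), P⁻¹ = [[1, 1, -1], [-2, -1, 0], [0, 0, 1]].
T² = P·diag(1, 1, 9)·P⁻¹ = [[1, 0, -8], [0, 1, 16], [0, 0, 9]].
The requested entry is 16.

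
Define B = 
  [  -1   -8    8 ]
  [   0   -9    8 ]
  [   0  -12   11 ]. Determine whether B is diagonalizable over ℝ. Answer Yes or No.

Characteristic polynomial: p(t) = t^3 - t^2 - 5t - 3 = (t - 3)(t + 1)^2.
t = -1 has algebraic multiplicity 2; rank(B + 1I) = 1, so geometric multiplicity = 2.
Every eigenvalue has geometric = algebraic multiplicity, so B is diagonalizable.

Yes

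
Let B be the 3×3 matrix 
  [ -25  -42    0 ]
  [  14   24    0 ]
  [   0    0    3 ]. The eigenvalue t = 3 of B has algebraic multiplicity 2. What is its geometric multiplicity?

B − 3I = [[-28, -42, 0], [14, 21, 0], [0, 0, 0]].
This matrix has rank 1, so its null space has dimension 3 − 1 = 2.

2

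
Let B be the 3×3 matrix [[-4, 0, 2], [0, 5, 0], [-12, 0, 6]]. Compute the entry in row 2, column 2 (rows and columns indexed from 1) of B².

Characteristic polynomial: s^3 - 7s^2 + 10s = s(s - 5)(s - 2), so the eigenvalues are 0, 2, 5.
s=2: eigenvector (1, 0, 3).
s=5: eigenvector (0, 1, 0).
s=0: eigenvector (-1, 0, -2).
P = [[1, 0, -1], [0, 1, 0], [3, 0, -2]], D = diag(2, 5, 0), P⁻¹ = [[-2, 0, 1], [0, 1, 0], [-3, 0, 1]].
B² = P·diag(4, 25, 0)·P⁻¹ = [[-8, 0, 4], [0, 25, 0], [-24, 0, 12]].
The requested entry is 25.

25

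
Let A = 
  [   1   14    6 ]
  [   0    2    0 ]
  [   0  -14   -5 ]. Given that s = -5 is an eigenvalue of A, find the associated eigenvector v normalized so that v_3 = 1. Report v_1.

A + 5I = [[6, 14, 6], [0, 7, 0], [0, -14, 0]].
Solving (A + 5I)v = 0 gives the eigenspace spanned by (-1, 0, 1).
With v_3 = 1, v = (-1, 0, 1), so v_1 = -1.

-1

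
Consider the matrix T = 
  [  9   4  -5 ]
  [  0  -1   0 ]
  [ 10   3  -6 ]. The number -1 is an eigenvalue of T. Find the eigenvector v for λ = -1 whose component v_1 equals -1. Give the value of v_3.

T + 1I = [[10, 4, -5], [0, 0, 0], [10, 3, -5]].
Solving (T + 1I)v = 0 gives the eigenspace spanned by (-1, 0, -2).
With v_1 = -1, v = (-1, 0, -2), so v_3 = -2.

-2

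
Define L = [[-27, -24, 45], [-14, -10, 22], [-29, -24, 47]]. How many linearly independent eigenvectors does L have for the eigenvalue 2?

L − 2I = [[-29, -24, 45], [-14, -12, 22], [-29, -24, 45]].
This matrix has rank 2, so its null space has dimension 3 − 2 = 1.

1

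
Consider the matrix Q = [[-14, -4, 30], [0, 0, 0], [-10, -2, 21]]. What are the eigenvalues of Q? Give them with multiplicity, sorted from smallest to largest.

Characteristic polynomial: p(λ) = λ^3 - 7λ^2 + 6λ = λ(λ - 6)(λ - 1).
Roots (with multiplicity): 0, 1, 6.

0, 1, 6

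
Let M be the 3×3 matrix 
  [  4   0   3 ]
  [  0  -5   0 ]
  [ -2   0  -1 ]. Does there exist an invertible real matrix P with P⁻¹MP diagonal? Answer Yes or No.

Yes

Characteristic polynomial: p(μ) = μ^3 + 2μ^2 - 13μ + 10 = (μ - 2)(μ - 1)(μ + 5).
All 3 eigenvalues are distinct, so M is diagonalizable.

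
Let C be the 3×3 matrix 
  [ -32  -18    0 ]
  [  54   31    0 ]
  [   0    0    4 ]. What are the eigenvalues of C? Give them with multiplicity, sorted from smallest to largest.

-5, 4, 4

Characteristic polynomial: p(r) = r^3 - 3r^2 - 24r + 80 = (r - 4)^2(r + 5).
Roots (with multiplicity): -5, 4, 4.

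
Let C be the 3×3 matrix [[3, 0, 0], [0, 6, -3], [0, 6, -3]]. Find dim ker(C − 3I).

2

C − 3I = [[0, 0, 0], [0, 3, -3], [0, 6, -6]].
This matrix has rank 1, so its null space has dimension 3 − 1 = 2.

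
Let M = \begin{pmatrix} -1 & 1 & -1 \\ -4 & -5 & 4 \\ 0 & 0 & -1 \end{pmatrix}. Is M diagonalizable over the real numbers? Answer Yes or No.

Characteristic polynomial: p(t) = t^3 + 7t^2 + 15t + 9 = (t + 1)(t + 3)^2.
t = -3 has algebraic multiplicity 2; rank(M + 3I) = 2, so geometric multiplicity = 1.
Geometric multiplicity < algebraic multiplicity, so M is not diagonalizable.

No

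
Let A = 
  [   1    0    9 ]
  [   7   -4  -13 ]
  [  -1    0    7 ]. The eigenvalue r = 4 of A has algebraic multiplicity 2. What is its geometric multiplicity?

A − 4I = [[-3, 0, 9], [7, -8, -13], [-1, 0, 3]].
This matrix has rank 2, so its null space has dimension 3 − 2 = 1.

1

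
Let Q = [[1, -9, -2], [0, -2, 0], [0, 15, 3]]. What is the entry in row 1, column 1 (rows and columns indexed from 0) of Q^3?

-8

Characteristic polynomial: s^3 - 2s^2 - 5s + 6 = (s - 3)(s - 1)(s + 2), so the eigenvalues are -2, 1, 3.
s=1: eigenvector (1, 0, 0).
s=-2: eigenvector (1, 1, -3).
s=3: eigenvector (-1, 0, 1).
P = [[1, 1, -1], [0, 1, 0], [0, -3, 1]], D = diag(1, -2, 3), P⁻¹ = [[1, 2, 1], [0, 1, 0], [0, 3, 1]].
Q³ = P·diag(1, -8, 27)·P⁻¹ = [[1, -87, -26], [0, -8, 0], [0, 105, 27]].
The requested entry is -8.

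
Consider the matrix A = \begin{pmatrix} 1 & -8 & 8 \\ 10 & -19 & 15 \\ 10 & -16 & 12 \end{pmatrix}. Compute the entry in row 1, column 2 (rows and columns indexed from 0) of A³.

Characteristic polynomial: t^3 + 6t^2 + 5t - 12 = (t - 1)(t + 3)(t + 4), so the eigenvalues are -4, -3, 1.
t=-3: eigenvector (2, 5, 4).
t=1: eigenvector (1, 2, 2).
t=-4: eigenvector (0, 1, 1).
P = [[2, 1, 0], [5, 2, 1], [4, 2, 1]], D = diag(-3, 1, -4), P⁻¹ = [[0, 1, -1], [1, -2, 2], [-2, 0, 1]].
A³ = P·diag(-27, 1, -64)·P⁻¹ = [[1, -56, 56], [130, -139, 75], [130, -112, 48]].
The requested entry is 75.

75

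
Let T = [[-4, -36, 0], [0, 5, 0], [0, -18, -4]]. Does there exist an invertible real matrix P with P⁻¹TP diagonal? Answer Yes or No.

Characteristic polynomial: p(λ) = λ^3 + 3λ^2 - 24λ - 80 = (λ - 5)(λ + 4)^2.
λ = -4 has algebraic multiplicity 2; rank(T + 4I) = 1, so geometric multiplicity = 2.
Every eigenvalue has geometric = algebraic multiplicity, so T is diagonalizable.

Yes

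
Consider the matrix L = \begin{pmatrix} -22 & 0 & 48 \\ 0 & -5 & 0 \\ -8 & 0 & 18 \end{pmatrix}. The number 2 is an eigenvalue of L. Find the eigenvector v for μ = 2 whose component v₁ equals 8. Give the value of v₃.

L − 2I = [[-24, 0, 48], [0, -7, 0], [-8, 0, 16]].
Solving (L − 2I)v = 0 gives the eigenspace spanned by (8, 0, 4).
With v₁ = 8, v = (8, 0, 4), so v₃ = 4.

4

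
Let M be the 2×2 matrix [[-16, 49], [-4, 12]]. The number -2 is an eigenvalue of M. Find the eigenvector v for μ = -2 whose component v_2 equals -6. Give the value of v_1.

M + 2I = [[-14, 49], [-4, 14]].
Solving (M + 2I)v = 0 gives the eigenspace spanned by (-21, -6).
With v_2 = -6, v = (-21, -6), so v_1 = -21.

-21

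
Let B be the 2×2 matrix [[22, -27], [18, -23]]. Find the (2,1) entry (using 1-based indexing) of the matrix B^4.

-738

Characteristic polynomial: s^2 + s - 20 = (s - 4)(s + 5), so the eigenvalues are -5, 4.
s=4: eigenvector (3, 2).
s=-5: eigenvector (-1, -1).
P = [[3, -1], [2, -1]], D = diag(4, -5), P⁻¹ = [[1, -1], [2, -3]].
B⁴ = P·diag(256, 625)·P⁻¹ = [[-482, 1107], [-738, 1363]].
The requested entry is -738.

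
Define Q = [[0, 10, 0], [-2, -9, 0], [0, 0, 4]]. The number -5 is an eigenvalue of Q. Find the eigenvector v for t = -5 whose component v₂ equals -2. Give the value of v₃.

Q + 5I = [[5, 10, 0], [-2, -4, 0], [0, 0, 9]].
Solving (Q + 5I)v = 0 gives the eigenspace spanned by (4, -2, 0).
With v₂ = -2, v = (4, -2, 0), so v₃ = 0.

0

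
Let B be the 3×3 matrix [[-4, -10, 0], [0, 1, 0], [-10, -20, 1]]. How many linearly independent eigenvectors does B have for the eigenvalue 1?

B − 1I = [[-5, -10, 0], [0, 0, 0], [-10, -20, 0]].
This matrix has rank 1, so its null space has dimension 3 − 1 = 2.

2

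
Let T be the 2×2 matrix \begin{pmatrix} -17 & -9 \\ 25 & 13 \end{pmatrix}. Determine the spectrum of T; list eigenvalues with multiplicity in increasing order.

Characteristic polynomial: p(μ) = μ^2 + 4μ + 4 = (μ + 2)^2.
Roots (with multiplicity): -2, -2.

-2, -2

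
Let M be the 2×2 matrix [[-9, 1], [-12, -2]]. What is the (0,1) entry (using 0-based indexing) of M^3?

Characteristic polynomial: μ^2 + 11μ + 30 = (μ + 5)(μ + 6), so the eigenvalues are -6, -5.
μ=-6: eigenvector (1, 3).
μ=-5: eigenvector (1, 4).
P = [[1, 1], [3, 4]], D = diag(-6, -5), P⁻¹ = [[4, -1], [-3, 1]].
M³ = P·diag(-216, -125)·P⁻¹ = [[-489, 91], [-1092, 148]].
The requested entry is 91.

91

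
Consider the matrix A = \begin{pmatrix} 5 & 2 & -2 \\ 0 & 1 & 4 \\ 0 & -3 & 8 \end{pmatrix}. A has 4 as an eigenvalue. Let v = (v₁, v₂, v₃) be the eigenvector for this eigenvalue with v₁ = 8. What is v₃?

-12

A − 4I = [[1, 2, -2], [0, -3, 4], [0, -3, 4]].
Solving (A − 4I)v = 0 gives the eigenspace spanned by (8, -16, -12).
With v₁ = 8, v = (8, -16, -12), so v₃ = -12.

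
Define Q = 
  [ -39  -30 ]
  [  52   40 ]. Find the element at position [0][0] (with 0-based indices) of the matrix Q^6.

-39

Characteristic polynomial: t^2 - t = t(t - 1), so the eigenvalues are 0, 1.
t=0: eigenvector (10, -13).
t=1: eigenvector (-3, 4).
P = [[10, -3], [-13, 4]], D = diag(0, 1), P⁻¹ = [[4, 3], [13, 10]].
Q⁶ = P·diag(0, 1)·P⁻¹ = [[-39, -30], [52, 40]].
The requested entry is -39.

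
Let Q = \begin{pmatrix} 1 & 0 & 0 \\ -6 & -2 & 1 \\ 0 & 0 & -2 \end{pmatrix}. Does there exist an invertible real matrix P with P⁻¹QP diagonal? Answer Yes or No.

No

Characteristic polynomial: p(r) = r^3 + 3r^2 - 4 = (r - 1)(r + 2)^2.
r = -2 has algebraic multiplicity 2; rank(Q + 2I) = 2, so geometric multiplicity = 1.
Geometric multiplicity < algebraic multiplicity, so Q is not diagonalizable.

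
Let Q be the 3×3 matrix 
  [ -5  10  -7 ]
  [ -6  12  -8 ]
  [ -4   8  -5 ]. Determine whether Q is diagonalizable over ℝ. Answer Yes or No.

No

Characteristic polynomial: p(λ) = λ^3 - 2λ^2 + λ = λ(λ - 1)^2.
λ = 1 has algebraic multiplicity 2; rank(Q − 1I) = 2, so geometric multiplicity = 1.
Geometric multiplicity < algebraic multiplicity, so Q is not diagonalizable.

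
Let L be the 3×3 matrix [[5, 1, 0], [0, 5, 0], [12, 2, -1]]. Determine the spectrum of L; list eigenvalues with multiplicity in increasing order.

Characteristic polynomial: p(λ) = λ^3 - 9λ^2 + 15λ + 25 = (λ - 5)^2(λ + 1).
Roots (with multiplicity): -1, 5, 5.

-1, 5, 5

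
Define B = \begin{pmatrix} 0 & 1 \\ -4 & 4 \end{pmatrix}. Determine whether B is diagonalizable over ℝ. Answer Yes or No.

Characteristic polynomial: p(λ) = λ^2 - 4λ + 4 = (λ - 2)^2.
λ = 2 has algebraic multiplicity 2; rank(B − 2I) = 1, so geometric multiplicity = 1.
Geometric multiplicity < algebraic multiplicity, so B is not diagonalizable.

No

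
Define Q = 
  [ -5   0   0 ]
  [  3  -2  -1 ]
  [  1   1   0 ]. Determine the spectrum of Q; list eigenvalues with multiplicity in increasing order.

-5, -1, -1

Characteristic polynomial: p(λ) = λ^3 + 7λ^2 + 11λ + 5 = (λ + 1)^2(λ + 5).
Roots (with multiplicity): -5, -1, -1.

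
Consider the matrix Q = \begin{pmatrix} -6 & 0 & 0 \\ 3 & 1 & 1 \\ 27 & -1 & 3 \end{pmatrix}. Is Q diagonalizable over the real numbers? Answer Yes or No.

No

Characteristic polynomial: p(t) = t^3 + 2t^2 - 20t + 24 = (t - 2)^2(t + 6).
t = 2 has algebraic multiplicity 2; rank(Q − 2I) = 2, so geometric multiplicity = 1.
Geometric multiplicity < algebraic multiplicity, so Q is not diagonalizable.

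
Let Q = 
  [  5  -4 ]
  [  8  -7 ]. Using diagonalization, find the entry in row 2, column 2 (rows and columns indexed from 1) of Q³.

Characteristic polynomial: μ^2 + 2μ - 3 = (μ - 1)(μ + 3), so the eigenvalues are -3, 1.
μ=-3: eigenvector (1, 2).
μ=1: eigenvector (-1, -1).
P = [[1, -1], [2, -1]], D = diag(-3, 1), P⁻¹ = [[-1, 1], [-2, 1]].
Q³ = P·diag(-27, 1)·P⁻¹ = [[29, -28], [56, -55]].
The requested entry is -55.

-55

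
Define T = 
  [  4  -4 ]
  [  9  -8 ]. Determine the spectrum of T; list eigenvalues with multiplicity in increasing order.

-2, -2

Characteristic polynomial: p(λ) = λ^2 + 4λ + 4 = (λ + 2)^2.
Roots (with multiplicity): -2, -2.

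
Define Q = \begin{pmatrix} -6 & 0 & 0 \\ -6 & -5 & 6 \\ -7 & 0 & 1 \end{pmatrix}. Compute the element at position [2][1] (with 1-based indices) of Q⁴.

624

Characteristic polynomial: t^3 + 10t^2 + 19t - 30 = (t - 1)(t + 5)(t + 6), so the eigenvalues are -6, -5, 1.
t=1: eigenvector (0, 1, 1).
t=-5: eigenvector (0, 1, 0).
t=-6: eigenvector (1, 0, 1).
P = [[0, 0, 1], [1, 1, 0], [1, 0, 1]], D = diag(1, -5, -6), P⁻¹ = [[-1, 0, 1], [1, 1, -1], [1, 0, 0]].
Q⁴ = P·diag(1, 625, 1296)·P⁻¹ = [[1296, 0, 0], [624, 625, -624], [1295, 0, 1]].
The requested entry is 624.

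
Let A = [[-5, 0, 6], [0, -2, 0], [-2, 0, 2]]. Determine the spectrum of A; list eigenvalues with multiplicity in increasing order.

-2, -2, -1

Characteristic polynomial: p(s) = s^3 + 5s^2 + 8s + 4 = (s + 1)(s + 2)^2.
Roots (with multiplicity): -2, -2, -1.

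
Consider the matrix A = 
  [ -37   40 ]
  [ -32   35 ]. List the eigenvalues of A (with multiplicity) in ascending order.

Characteristic polynomial: p(μ) = μ^2 + 2μ - 15 = (μ - 3)(μ + 5).
Roots (with multiplicity): -5, 3.

-5, 3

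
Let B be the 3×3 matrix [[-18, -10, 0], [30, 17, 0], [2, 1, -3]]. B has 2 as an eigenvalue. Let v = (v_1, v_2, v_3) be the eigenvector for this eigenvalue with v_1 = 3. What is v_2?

-6

B − 2I = [[-20, -10, 0], [30, 15, 0], [2, 1, -5]].
Solving (B − 2I)v = 0 gives the eigenspace spanned by (3, -6, 0).
With v_1 = 3, v = (3, -6, 0), so v_2 = -6.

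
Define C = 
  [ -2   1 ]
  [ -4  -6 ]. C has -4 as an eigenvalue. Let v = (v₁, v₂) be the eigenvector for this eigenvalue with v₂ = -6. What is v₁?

3

C + 4I = [[2, 1], [-4, -2]].
Solving (C + 4I)v = 0 gives the eigenspace spanned by (3, -6).
With v₂ = -6, v = (3, -6), so v₁ = 3.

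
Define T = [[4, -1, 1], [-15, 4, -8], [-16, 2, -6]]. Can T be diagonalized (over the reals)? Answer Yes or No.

Characteristic polynomial: p(r) = r^3 - 2r^2 - 15r + 36 = (r - 3)^2(r + 4).
r = 3 has algebraic multiplicity 2; rank(T − 3I) = 2, so geometric multiplicity = 1.
Geometric multiplicity < algebraic multiplicity, so T is not diagonalizable.

No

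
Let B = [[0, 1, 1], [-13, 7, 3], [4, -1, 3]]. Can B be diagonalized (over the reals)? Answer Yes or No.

Characteristic polynomial: p(r) = r^3 - 10r^2 + 33r - 36 = (r - 4)(r - 3)^2.
r = 3 has algebraic multiplicity 2; rank(B − 3I) = 2, so geometric multiplicity = 1.
Geometric multiplicity < algebraic multiplicity, so B is not diagonalizable.

No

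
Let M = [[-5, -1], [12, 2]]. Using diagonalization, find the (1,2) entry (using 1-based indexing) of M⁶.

63

Characteristic polynomial: r^2 + 3r + 2 = (r + 1)(r + 2), so the eigenvalues are -2, -1.
r=-2: eigenvector (1, -3).
r=-1: eigenvector (1, -4).
P = [[1, 1], [-3, -4]], D = diag(-2, -1), P⁻¹ = [[4, 1], [-3, -1]].
M⁶ = P·diag(64, 1)·P⁻¹ = [[253, 63], [-756, -188]].
The requested entry is 63.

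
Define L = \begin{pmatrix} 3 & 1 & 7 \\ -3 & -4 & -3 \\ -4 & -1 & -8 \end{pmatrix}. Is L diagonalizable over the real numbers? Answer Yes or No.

No

Characteristic polynomial: p(μ) = μ^3 + 9μ^2 + 24μ + 16 = (μ + 1)(μ + 4)^2.
μ = -4 has algebraic multiplicity 2; rank(L + 4I) = 2, so geometric multiplicity = 1.
Geometric multiplicity < algebraic multiplicity, so L is not diagonalizable.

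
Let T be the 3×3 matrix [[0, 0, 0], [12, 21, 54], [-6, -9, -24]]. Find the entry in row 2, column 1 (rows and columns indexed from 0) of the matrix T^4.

1215

Characteristic polynomial: s^3 + 3s^2 - 18s = s(s - 3)(s + 6), so the eigenvalues are -6, 0, 3.
s=0: eigenvector (1, 2, -1).
s=-6: eigenvector (0, -2, 1).
s=3: eigenvector (0, 3, -1).
P = [[1, 0, 0], [2, -2, 3], [-1, 1, -1]], D = diag(0, -6, 3), P⁻¹ = [[1, 0, 0], [1, 1, 3], [0, 1, 2]].
T⁴ = P·diag(0, 1296, 81)·P⁻¹ = [[0, 0, 0], [-2592, -2349, -7290], [1296, 1215, 3726]].
The requested entry is 1215.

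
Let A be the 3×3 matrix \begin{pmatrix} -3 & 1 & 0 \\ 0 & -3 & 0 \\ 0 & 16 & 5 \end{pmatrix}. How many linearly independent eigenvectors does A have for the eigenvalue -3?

1

A + 3I = [[0, 1, 0], [0, 0, 0], [0, 16, 8]].
This matrix has rank 2, so its null space has dimension 3 − 2 = 1.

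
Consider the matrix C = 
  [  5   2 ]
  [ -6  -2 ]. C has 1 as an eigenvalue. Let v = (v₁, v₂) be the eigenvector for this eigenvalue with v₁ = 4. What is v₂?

-8

C − 1I = [[4, 2], [-6, -3]].
Solving (C − 1I)v = 0 gives the eigenspace spanned by (4, -8).
With v₁ = 4, v = (4, -8), so v₂ = -8.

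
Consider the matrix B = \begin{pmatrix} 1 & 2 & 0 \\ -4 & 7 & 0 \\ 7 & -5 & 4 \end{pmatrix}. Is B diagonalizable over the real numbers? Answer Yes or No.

Characteristic polynomial: p(s) = s^3 - 12s^2 + 47s - 60 = (s - 5)(s - 4)(s - 3).
All 3 eigenvalues are distinct, so B is diagonalizable.

Yes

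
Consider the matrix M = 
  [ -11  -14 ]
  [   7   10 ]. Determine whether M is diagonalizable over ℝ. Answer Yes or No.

Characteristic polynomial: p(μ) = μ^2 + μ - 12 = (μ - 3)(μ + 4).
All 2 eigenvalues are distinct, so M is diagonalizable.

Yes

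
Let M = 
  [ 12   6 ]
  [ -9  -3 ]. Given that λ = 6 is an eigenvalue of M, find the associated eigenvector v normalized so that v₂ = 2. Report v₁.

M − 6I = [[6, 6], [-9, -9]].
Solving (M − 6I)v = 0 gives the eigenspace spanned by (-2, 2).
With v₂ = 2, v = (-2, 2), so v₁ = -2.

-2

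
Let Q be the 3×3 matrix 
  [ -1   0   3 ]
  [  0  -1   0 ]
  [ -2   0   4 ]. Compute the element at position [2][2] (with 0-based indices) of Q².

Characteristic polynomial: t^3 - 2t^2 - t + 2 = (t - 2)(t - 1)(t + 1), so the eigenvalues are -1, 1, 2.
t=1: eigenvector (3, 0, 2).
t=-1: eigenvector (0, 1, 0).
t=2: eigenvector (1, 0, 1).
P = [[3, 0, 1], [0, 1, 0], [2, 0, 1]], D = diag(1, -1, 2), P⁻¹ = [[1, 0, -1], [0, 1, 0], [-2, 0, 3]].
Q² = P·diag(1, 1, 4)·P⁻¹ = [[-5, 0, 9], [0, 1, 0], [-6, 0, 10]].
The requested entry is 10.

10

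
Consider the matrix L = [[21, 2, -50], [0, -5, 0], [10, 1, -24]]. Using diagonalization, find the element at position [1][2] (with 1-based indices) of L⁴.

Characteristic polynomial: t^3 + 8t^2 + 11t - 20 = (t - 1)(t + 4)(t + 5), so the eigenvalues are -5, -4, 1.
t=1: eigenvector (5, 0, 2).
t=-5: eigenvector (-2, 1, -1).
t=-4: eigenvector (2, 0, 1).
P = [[5, -2, 2], [0, 1, 0], [2, -1, 1]], D = diag(1, -5, -4), P⁻¹ = [[1, 0, -2], [0, 1, 0], [-2, 1, 5]].
L⁴ = P·diag(1, 625, 256)·P⁻¹ = [[-1019, -738, 2550], [0, 625, 0], [-510, -369, 1276]].
The requested entry is -738.

-738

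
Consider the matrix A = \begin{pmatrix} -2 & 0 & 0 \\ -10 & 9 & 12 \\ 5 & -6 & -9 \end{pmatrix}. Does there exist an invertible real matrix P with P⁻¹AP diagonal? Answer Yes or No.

Yes

Characteristic polynomial: p(t) = t^3 + 2t^2 - 9t - 18 = (t - 3)(t + 2)(t + 3).
All 3 eigenvalues are distinct, so A is diagonalizable.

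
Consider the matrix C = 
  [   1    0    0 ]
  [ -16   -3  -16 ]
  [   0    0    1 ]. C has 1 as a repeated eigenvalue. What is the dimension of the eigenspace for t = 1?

2

C − 1I = [[0, 0, 0], [-16, -4, -16], [0, 0, 0]].
This matrix has rank 1, so its null space has dimension 3 − 1 = 2.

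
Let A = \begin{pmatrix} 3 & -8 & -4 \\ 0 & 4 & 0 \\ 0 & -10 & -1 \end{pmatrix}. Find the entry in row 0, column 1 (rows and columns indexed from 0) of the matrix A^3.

Characteristic polynomial: s^3 - 6s^2 + 5s + 12 = (s - 4)(s - 3)(s + 1), so the eigenvalues are -1, 3, 4.
s=3: eigenvector (1, 0, 0).
s=4: eigenvector (0, 1, -2).
s=-1: eigenvector (1, 0, 1).
P = [[1, 0, 1], [0, 1, 0], [0, -2, 1]], D = diag(3, 4, -1), P⁻¹ = [[1, -2, -1], [0, 1, 0], [0, 2, 1]].
A³ = P·diag(27, 64, -1)·P⁻¹ = [[27, -56, -28], [0, 64, 0], [0, -130, -1]].
The requested entry is -56.

-56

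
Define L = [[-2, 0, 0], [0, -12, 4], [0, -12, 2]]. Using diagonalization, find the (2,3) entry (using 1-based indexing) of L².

-40

Characteristic polynomial: r^3 + 12r^2 + 44r + 48 = (r + 2)(r + 4)(r + 6), so the eigenvalues are -6, -4, -2.
r=-6: eigenvector (0, -2, -3).
r=-4: eigenvector (0, 1, 2).
r=-2: eigenvector (1, 0, 0).
P = [[0, 0, 1], [-2, 1, 0], [-3, 2, 0]], D = diag(-6, -4, -2), P⁻¹ = [[0, -2, 1], [0, -3, 2], [1, 0, 0]].
L² = P·diag(36, 16, 4)·P⁻¹ = [[4, 0, 0], [0, 96, -40], [0, 120, -44]].
The requested entry is -40.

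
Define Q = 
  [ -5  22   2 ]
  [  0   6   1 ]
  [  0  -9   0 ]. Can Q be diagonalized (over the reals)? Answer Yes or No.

Characteristic polynomial: p(r) = r^3 - r^2 - 21r + 45 = (r - 3)^2(r + 5).
r = 3 has algebraic multiplicity 2; rank(Q − 3I) = 2, so geometric multiplicity = 1.
Geometric multiplicity < algebraic multiplicity, so Q is not diagonalizable.

No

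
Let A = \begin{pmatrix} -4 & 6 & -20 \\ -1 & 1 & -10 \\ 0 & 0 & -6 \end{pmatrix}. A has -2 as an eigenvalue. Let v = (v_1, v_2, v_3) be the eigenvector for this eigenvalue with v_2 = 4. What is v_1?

A + 2I = [[-2, 6, -20], [-1, 3, -10], [0, 0, -4]].
Solving (A + 2I)v = 0 gives the eigenspace spanned by (12, 4, 0).
With v_2 = 4, v = (12, 4, 0), so v_1 = 12.

12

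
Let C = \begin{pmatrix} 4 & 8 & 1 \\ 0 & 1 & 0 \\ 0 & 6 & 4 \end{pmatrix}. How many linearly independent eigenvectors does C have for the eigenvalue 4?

C − 4I = [[0, 8, 1], [0, -3, 0], [0, 6, 0]].
This matrix has rank 2, so its null space has dimension 3 − 2 = 1.

1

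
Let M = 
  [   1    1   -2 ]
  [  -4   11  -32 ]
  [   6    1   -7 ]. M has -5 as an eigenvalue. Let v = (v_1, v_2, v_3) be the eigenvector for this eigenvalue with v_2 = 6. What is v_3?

M + 5I = [[6, 1, -2], [-4, 16, -32], [6, 1, -2]].
Solving (M + 5I)v = 0 gives the eigenspace spanned by (0, 6, 3).
With v_2 = 6, v = (0, 6, 3), so v_3 = 3.

3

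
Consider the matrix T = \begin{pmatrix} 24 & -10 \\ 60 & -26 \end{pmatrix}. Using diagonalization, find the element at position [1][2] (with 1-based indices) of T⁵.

Characteristic polynomial: r^2 + 2r - 24 = (r - 4)(r + 6), so the eigenvalues are -6, 4.
r=4: eigenvector (1, 2).
r=-6: eigenvector (1, 3).
P = [[1, 1], [2, 3]], D = diag(4, -6), P⁻¹ = [[3, -1], [-2, 1]].
T⁵ = P·diag(1024, -7776)·P⁻¹ = [[18624, -8800], [52800, -25376]].
The requested entry is -8800.

-8800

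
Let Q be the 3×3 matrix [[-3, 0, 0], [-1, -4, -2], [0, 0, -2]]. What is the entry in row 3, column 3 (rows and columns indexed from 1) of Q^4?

Characteristic polynomial: t^3 + 9t^2 + 26t + 24 = (t + 2)(t + 3)(t + 4), so the eigenvalues are -4, -3, -2.
t=-3: eigenvector (1, -1, 0).
t=-2: eigenvector (0, -1, 1).
t=-4: eigenvector (0, 1, 0).
P = [[1, 0, 0], [-1, -1, 1], [0, 1, 0]], D = diag(-3, -2, -4), P⁻¹ = [[1, 0, 0], [0, 0, 1], [1, 1, 1]].
Q⁴ = P·diag(81, 16, 256)·P⁻¹ = [[81, 0, 0], [175, 256, 240], [0, 0, 16]].
The requested entry is 16.

16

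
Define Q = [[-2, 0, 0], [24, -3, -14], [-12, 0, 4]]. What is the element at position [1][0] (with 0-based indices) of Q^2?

Characteristic polynomial: μ^3 + μ^2 - 14μ - 24 = (μ - 4)(μ + 2)(μ + 3), so the eigenvalues are -3, -2, 4.
μ=-3: eigenvector (0, 1, 0).
μ=-2: eigenvector (1, -4, 2).
μ=4: eigenvector (0, -2, 1).
P = [[0, 1, 0], [1, -4, -2], [0, 2, 1]], D = diag(-3, -2, 4), P⁻¹ = [[0, 1, 2], [1, 0, 0], [-2, 0, 1]].
Q² = P·diag(9, 4, 16)·P⁻¹ = [[4, 0, 0], [48, 9, -14], [-24, 0, 16]].
The requested entry is 48.

48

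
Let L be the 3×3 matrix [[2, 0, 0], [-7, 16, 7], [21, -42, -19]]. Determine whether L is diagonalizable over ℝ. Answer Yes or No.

Yes

Characteristic polynomial: p(μ) = μ^3 + μ^2 - 16μ + 20 = (μ - 2)^2(μ + 5).
μ = 2 has algebraic multiplicity 2; rank(L − 2I) = 1, so geometric multiplicity = 2.
Every eigenvalue has geometric = algebraic multiplicity, so L is diagonalizable.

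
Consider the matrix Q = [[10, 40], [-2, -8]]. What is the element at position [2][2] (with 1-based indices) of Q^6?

Characteristic polynomial: s^2 - 2s = s(s - 2), so the eigenvalues are 0, 2.
s=0: eigenvector (-4, 1).
s=2: eigenvector (-5, 1).
P = [[-4, -5], [1, 1]], D = diag(0, 2), P⁻¹ = [[1, 5], [-1, -4]].
Q⁶ = P·diag(0, 64)·P⁻¹ = [[320, 1280], [-64, -256]].
The requested entry is -256.

-256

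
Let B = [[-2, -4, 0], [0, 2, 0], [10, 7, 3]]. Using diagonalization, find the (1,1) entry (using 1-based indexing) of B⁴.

Characteristic polynomial: t^3 - 3t^2 - 4t + 12 = (t - 3)(t - 2)(t + 2), so the eigenvalues are -2, 2, 3.
t=3: eigenvector (0, 0, 1).
t=2: eigenvector (-1, 1, 3).
t=-2: eigenvector (1, 0, -2).
P = [[0, -1, 1], [0, 1, 0], [1, 3, -2]], D = diag(3, 2, -2), P⁻¹ = [[2, -1, 1], [0, 1, 0], [1, 1, 0]].
B⁴ = P·diag(81, 16, 16)·P⁻¹ = [[16, 0, 0], [0, 16, 0], [130, -65, 81]].
The requested entry is 16.

16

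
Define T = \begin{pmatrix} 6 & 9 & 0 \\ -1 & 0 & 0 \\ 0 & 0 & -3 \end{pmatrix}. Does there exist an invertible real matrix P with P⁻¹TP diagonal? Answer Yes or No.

Characteristic polynomial: p(s) = s^3 - 3s^2 - 9s + 27 = (s - 3)^2(s + 3).
s = 3 has algebraic multiplicity 2; rank(T − 3I) = 2, so geometric multiplicity = 1.
Geometric multiplicity < algebraic multiplicity, so T is not diagonalizable.

No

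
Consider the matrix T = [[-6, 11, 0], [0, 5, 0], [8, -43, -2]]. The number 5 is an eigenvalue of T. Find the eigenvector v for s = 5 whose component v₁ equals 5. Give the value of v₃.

-25

T − 5I = [[-11, 11, 0], [0, 0, 0], [8, -43, -7]].
Solving (T − 5I)v = 0 gives the eigenspace spanned by (5, 5, -25).
With v₁ = 5, v = (5, 5, -25), so v₃ = -25.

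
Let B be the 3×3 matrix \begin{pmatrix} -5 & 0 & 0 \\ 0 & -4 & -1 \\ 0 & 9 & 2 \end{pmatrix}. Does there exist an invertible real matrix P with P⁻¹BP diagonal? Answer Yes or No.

Characteristic polynomial: p(t) = t^3 + 7t^2 + 11t + 5 = (t + 1)^2(t + 5).
t = -1 has algebraic multiplicity 2; rank(B + 1I) = 2, so geometric multiplicity = 1.
Geometric multiplicity < algebraic multiplicity, so B is not diagonalizable.

No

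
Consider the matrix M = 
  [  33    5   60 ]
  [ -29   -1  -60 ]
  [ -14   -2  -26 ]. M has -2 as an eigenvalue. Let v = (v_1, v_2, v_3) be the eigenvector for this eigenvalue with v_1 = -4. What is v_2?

M + 2I = [[35, 5, 60], [-29, 1, -60], [-14, -2, -24]].
Solving (M + 2I)v = 0 gives the eigenspace spanned by (-4, 4, 2).
With v_1 = -4, v = (-4, 4, 2), so v_2 = 4.

4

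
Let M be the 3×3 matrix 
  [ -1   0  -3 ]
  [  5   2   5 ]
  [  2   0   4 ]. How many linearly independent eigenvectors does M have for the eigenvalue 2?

M − 2I = [[-3, 0, -3], [5, 0, 5], [2, 0, 2]].
This matrix has rank 1, so its null space has dimension 3 − 1 = 2.

2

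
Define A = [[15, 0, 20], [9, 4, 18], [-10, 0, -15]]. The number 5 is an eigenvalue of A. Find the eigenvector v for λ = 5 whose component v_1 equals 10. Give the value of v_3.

A − 5I = [[10, 0, 20], [9, -1, 18], [-10, 0, -20]].
Solving (A − 5I)v = 0 gives the eigenspace spanned by (10, 0, -5).
With v_1 = 10, v = (10, 0, -5), so v_3 = -5.

-5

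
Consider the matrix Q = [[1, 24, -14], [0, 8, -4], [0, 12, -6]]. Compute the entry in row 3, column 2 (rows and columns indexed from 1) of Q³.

Characteristic polynomial: λ^3 - 3λ^2 + 2λ = λ(λ - 2)(λ - 1), so the eigenvalues are 0, 1, 2.
λ=1: eigenvector (1, 0, 0).
λ=0: eigenvector (4, 1, 2).
λ=2: eigenvector (-6, -2, -3).
P = [[1, 4, -6], [0, 1, -2], [0, 2, -3]], D = diag(1, 0, 2), P⁻¹ = [[1, 0, -2], [0, -3, 2], [0, -2, 1]].
Q³ = P·diag(1, 0, 8)·P⁻¹ = [[1, 96, -50], [0, 32, -16], [0, 48, -24]].
The requested entry is 48.

48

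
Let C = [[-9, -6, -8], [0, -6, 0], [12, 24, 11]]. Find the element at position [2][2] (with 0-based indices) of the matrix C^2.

Characteristic polynomial: t^3 + 4t^2 - 15t - 18 = (t - 3)(t + 1)(t + 6), so the eigenvalues are -6, -1, 3.
t=-6: eigenvector (-2, 1, 0).
t=-1: eigenvector (1, 0, -1).
t=3: eigenvector (-2, 0, 3).
P = [[-2, 1, -2], [1, 0, 0], [0, -1, 3]], D = diag(-6, -1, 3), P⁻¹ = [[0, 1, 0], [3, 6, 2], [1, 2, 1]].
C² = P·diag(36, 1, 9)·P⁻¹ = [[-15, -102, -16], [0, 36, 0], [24, 48, 25]].
The requested entry is 25.

25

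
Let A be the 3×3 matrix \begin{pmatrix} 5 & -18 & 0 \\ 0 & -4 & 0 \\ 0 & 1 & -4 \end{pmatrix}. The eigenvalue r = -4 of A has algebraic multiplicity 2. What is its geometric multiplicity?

A + 4I = [[9, -18, 0], [0, 0, 0], [0, 1, 0]].
This matrix has rank 2, so its null space has dimension 3 − 2 = 1.

1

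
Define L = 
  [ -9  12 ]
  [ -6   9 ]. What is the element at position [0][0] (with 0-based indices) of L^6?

Characteristic polynomial: t^2 - 9 = (t - 3)(t + 3), so the eigenvalues are -3, 3.
t=3: eigenvector (1, 1).
t=-3: eigenvector (-2, -1).
P = [[1, -2], [1, -1]], D = diag(3, -3), P⁻¹ = [[-1, 2], [-1, 1]].
L⁶ = P·diag(729, 729)·P⁻¹ = [[729, 0], [0, 729]].
The requested entry is 729.

729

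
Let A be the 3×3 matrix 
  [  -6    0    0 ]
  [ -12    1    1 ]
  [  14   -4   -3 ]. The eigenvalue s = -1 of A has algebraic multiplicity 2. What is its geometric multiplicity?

1

A + 1I = [[-5, 0, 0], [-12, 2, 1], [14, -4, -2]].
This matrix has rank 2, so its null space has dimension 3 − 2 = 1.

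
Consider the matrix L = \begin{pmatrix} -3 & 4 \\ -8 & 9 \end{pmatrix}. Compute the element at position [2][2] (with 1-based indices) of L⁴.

1249

Characteristic polynomial: μ^2 - 6μ + 5 = (μ - 5)(μ - 1), so the eigenvalues are 1, 5.
μ=5: eigenvector (1, 2).
μ=1: eigenvector (-1, -1).
P = [[1, -1], [2, -1]], D = diag(5, 1), P⁻¹ = [[-1, 1], [-2, 1]].
L⁴ = P·diag(625, 1)·P⁻¹ = [[-623, 624], [-1248, 1249]].
The requested entry is 1249.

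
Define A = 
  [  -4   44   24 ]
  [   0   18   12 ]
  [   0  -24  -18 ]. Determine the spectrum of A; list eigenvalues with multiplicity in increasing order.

-6, -4, 6

Characteristic polynomial: p(t) = t^3 + 4t^2 - 36t - 144 = (t - 6)(t + 4)(t + 6).
Roots (with multiplicity): -6, -4, 6.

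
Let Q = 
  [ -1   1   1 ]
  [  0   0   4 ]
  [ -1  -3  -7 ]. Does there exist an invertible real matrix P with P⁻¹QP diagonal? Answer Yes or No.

Characteristic polynomial: p(t) = t^3 + 8t^2 + 20t + 16 = (t + 2)^2(t + 4).
t = -2 has algebraic multiplicity 2; rank(Q + 2I) = 2, so geometric multiplicity = 1.
Geometric multiplicity < algebraic multiplicity, so Q is not diagonalizable.

No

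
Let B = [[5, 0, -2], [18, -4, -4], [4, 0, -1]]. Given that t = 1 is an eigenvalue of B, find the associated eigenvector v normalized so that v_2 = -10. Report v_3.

B − 1I = [[4, 0, -2], [18, -5, -4], [4, 0, -2]].
Solving (B − 1I)v = 0 gives the eigenspace spanned by (-5, -10, -10).
With v_2 = -10, v = (-5, -10, -10), so v_3 = -10.

-10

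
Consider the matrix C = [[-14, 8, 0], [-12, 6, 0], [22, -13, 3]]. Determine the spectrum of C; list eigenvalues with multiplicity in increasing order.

-6, -2, 3

Characteristic polynomial: p(r) = r^3 + 5r^2 - 12r - 36 = (r - 3)(r + 2)(r + 6).
Roots (with multiplicity): -6, -2, 3.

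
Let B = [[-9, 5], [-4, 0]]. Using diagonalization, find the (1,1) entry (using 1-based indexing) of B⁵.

-11529

Characteristic polynomial: μ^2 + 9μ + 20 = (μ + 4)(μ + 5), so the eigenvalues are -5, -4.
μ=-5: eigenvector (5, 4).
μ=-4: eigenvector (1, 1).
P = [[5, 1], [4, 1]], D = diag(-5, -4), P⁻¹ = [[1, -1], [-4, 5]].
B⁵ = P·diag(-3125, -1024)·P⁻¹ = [[-11529, 10505], [-8404, 7380]].
The requested entry is -11529.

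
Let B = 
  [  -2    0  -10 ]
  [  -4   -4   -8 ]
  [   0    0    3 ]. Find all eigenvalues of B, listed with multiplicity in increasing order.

Characteristic polynomial: p(t) = t^3 + 3t^2 - 10t - 24 = (t - 3)(t + 2)(t + 4).
Roots (with multiplicity): -4, -2, 3.

-4, -2, 3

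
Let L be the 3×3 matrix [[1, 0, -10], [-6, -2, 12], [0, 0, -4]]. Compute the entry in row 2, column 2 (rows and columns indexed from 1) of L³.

Characteristic polynomial: μ^3 + 5μ^2 + 2μ - 8 = (μ - 1)(μ + 2)(μ + 4), so the eigenvalues are -4, -2, 1.
μ=1: eigenvector (1, -2, 0).
μ=-2: eigenvector (0, 1, 0).
μ=-4: eigenvector (2, 0, 1).
P = [[1, 0, 2], [-2, 1, 0], [0, 0, 1]], D = diag(1, -2, -4), P⁻¹ = [[1, 0, -2], [2, 1, -4], [0, 0, 1]].
L³ = P·diag(1, -8, -64)·P⁻¹ = [[1, 0, -130], [-18, -8, 36], [0, 0, -64]].
The requested entry is -8.

-8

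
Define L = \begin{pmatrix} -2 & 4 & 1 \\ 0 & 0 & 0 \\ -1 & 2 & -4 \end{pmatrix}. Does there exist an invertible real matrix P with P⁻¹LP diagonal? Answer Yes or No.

No

Characteristic polynomial: p(λ) = λ^3 + 6λ^2 + 9λ = λ(λ + 3)^2.
λ = -3 has algebraic multiplicity 2; rank(L + 3I) = 2, so geometric multiplicity = 1.
Geometric multiplicity < algebraic multiplicity, so L is not diagonalizable.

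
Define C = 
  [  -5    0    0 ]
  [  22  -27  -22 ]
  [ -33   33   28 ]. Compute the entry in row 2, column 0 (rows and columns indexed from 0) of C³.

Characteristic polynomial: μ^3 + 4μ^2 - 35μ - 150 = (μ - 6)(μ + 5)^2, so the eigenvalues are -5, -5, 6.
μ=-5: eigenvector (0, -1, 1).
μ=-5: eigenvector (1, 1, 0).
μ=6: eigenvector (0, -2, 3).
P = [[0, 1, 0], [-1, 1, -2], [1, 0, 3]], D = diag(-5, -5, 6), P⁻¹ = [[3, -3, -2], [1, 0, 0], [-1, 1, 1]].
C³ = P·diag(-125, -125, 216)·P⁻¹ = [[-125, 0, 0], [682, -807, -682], [-1023, 1023, 898]].
The requested entry is -1023.

-1023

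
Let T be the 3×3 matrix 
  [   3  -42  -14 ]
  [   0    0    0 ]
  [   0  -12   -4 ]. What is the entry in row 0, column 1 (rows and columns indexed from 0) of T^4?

Characteristic polynomial: λ^3 + λ^2 - 12λ = λ(λ - 3)(λ + 4), so the eigenvalues are -4, 0, 3.
λ=3: eigenvector (1, 0, 0).
λ=0: eigenvector (0, 1, -3).
λ=-4: eigenvector (2, 0, 1).
P = [[1, 0, 2], [0, 1, 0], [0, -3, 1]], D = diag(3, 0, -4), P⁻¹ = [[1, -6, -2], [0, 1, 0], [0, 3, 1]].
T⁴ = P·diag(81, 0, 256)·P⁻¹ = [[81, 1050, 350], [0, 0, 0], [0, 768, 256]].
The requested entry is 1050.

1050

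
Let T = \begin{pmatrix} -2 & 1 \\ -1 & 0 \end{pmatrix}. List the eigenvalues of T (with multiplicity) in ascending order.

-1, -1

Characteristic polynomial: p(s) = s^2 + 2s + 1 = (s + 1)^2.
Roots (with multiplicity): -1, -1.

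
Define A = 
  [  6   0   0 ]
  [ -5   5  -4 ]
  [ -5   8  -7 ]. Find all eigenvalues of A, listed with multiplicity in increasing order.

Characteristic polynomial: p(μ) = μ^3 - 4μ^2 - 15μ + 18 = (μ - 6)(μ - 1)(μ + 3).
Roots (with multiplicity): -3, 1, 6.

-3, 1, 6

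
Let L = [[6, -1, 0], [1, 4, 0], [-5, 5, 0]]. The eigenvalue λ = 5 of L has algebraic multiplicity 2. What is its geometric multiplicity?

1

L − 5I = [[1, -1, 0], [1, -1, 0], [-5, 5, -5]].
This matrix has rank 2, so its null space has dimension 3 − 2 = 1.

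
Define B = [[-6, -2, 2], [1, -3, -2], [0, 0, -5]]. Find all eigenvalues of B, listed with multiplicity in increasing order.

-5, -5, -4

Characteristic polynomial: p(t) = t^3 + 14t^2 + 65t + 100 = (t + 4)(t + 5)^2.
Roots (with multiplicity): -5, -5, -4.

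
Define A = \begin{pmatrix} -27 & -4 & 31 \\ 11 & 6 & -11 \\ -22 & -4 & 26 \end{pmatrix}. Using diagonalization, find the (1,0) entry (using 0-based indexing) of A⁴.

Characteristic polynomial: s^3 - 5s^2 - 26s + 120 = (s - 6)(s - 4)(s + 5), so the eigenvalues are -5, 4, 6.
s=6: eigenvector (-2, 1, -2).
s=-5: eigenvector (3, -1, 2).
s=4: eigenvector (1, 0, 1).
P = [[-2, 3, 1], [1, -1, 0], [-2, 2, 1]], D = diag(6, -5, 4), P⁻¹ = [[1, 1, -1], [1, 0, -1], [0, 2, 1]].
A⁴ = P·diag(1296, 625, 256)·P⁻¹ = [[-717, -2080, 973], [671, 1296, -671], [-1342, -2080, 1598]].
The requested entry is 671.

671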